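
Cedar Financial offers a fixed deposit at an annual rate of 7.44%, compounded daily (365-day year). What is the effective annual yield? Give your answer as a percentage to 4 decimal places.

EAR = (1 + 0.0744/365)^365 − 1.
= 1.077229 − 1 = 7.7229%.

7.7229%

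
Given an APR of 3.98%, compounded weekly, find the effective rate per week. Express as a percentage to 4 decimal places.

With a nominal annual rate compounded weekly, the periodic rate is the nominal rate divided by 52.
i = 0.0398 / 52 = 0.0007654 = 0.0765%.

0.0765%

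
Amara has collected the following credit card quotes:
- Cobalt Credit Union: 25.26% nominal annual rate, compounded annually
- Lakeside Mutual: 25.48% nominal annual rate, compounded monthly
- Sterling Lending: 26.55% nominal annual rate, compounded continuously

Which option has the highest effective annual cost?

Cobalt Credit Union: compounded annually, EAR = 25.260%
Lakeside Mutual: (1 + 0.2548/12)^12 − 1 = 28.677%
Sterling Lending: e^0.2655 − 1 = 30.408%
The highest effective annual rate is Sterling Lending at 30.408%.

Sterling Lending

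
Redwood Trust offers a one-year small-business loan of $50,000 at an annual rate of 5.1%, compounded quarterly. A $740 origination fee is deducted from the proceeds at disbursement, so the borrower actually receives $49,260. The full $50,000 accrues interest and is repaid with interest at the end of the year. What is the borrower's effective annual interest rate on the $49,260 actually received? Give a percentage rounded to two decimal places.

6.78%

Amount owed after one year: 50,000 × (1 + 0.051/4)^4 = 50,000 × 1.051984 = $52,599.18.
Effective rate on net proceeds: 52,599.18 / 49,260 − 1 = 0.067787 = 6.78%.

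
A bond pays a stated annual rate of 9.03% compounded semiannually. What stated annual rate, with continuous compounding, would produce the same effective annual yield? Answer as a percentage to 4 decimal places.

8.8321%

EAR = (1 + 0.0903/2)^2 − 1 = 0.092339.
Equivalent continuous rate: r = ln(1 + 0.092339) = 0.088321 = 8.8321%.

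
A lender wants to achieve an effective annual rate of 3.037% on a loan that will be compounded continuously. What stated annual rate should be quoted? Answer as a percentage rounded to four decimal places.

2.9918%

Continuous: nominal r satisfies e^r − 1 = 0.03037.
r = ln(1 + 0.03037) = ln(1.03037) = 0.029918 = 2.9918%.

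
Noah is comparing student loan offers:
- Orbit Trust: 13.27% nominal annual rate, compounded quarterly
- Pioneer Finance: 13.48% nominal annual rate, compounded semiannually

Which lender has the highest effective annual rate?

Orbit Trust

Orbit Trust: (1 + 0.1327/4)^4 − 1 = 13.945%
Pioneer Finance: (1 + 0.1348/2)^2 − 1 = 13.934%
The highest effective annual rate is Orbit Trust at 13.945%.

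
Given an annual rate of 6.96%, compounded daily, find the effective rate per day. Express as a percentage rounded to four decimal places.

With a nominal annual rate compounded daily, the periodic rate is the nominal rate divided by 365.
i = 0.0696 / 365 = 0.0001907 = 0.0191%.

0.0191%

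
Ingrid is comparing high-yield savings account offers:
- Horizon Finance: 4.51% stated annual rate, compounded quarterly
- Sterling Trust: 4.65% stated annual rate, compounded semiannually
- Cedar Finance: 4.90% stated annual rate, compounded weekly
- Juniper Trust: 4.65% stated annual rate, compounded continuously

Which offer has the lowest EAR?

Horizon Finance: (1 + 0.0451/4)^4 − 1 = 4.587%
Sterling Trust: (1 + 0.0465/2)^2 − 1 = 4.704%
Cedar Finance: (1 + 0.0490/52)^52 − 1 = 5.020%
Juniper Trust: e^0.0465 − 1 = 4.760%
The lowest effective annual rate is Horizon Finance at 4.587%.

Horizon Finance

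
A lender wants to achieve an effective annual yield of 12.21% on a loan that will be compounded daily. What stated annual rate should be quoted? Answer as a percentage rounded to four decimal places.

11.5220%

(1 + r/365)^365 − 1 = 0.1221, so 1 + r/365 = 1.1221^(1/365).
r/365 = 0.000316, so r = 0.115220 = 11.5220%.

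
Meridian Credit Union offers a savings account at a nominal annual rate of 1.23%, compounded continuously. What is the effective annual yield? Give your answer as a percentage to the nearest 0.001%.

With continuous compounding, EAR = e^0.0123 − 1.
e^0.0123 = 1.012376, so EAR = 0.012376 = 1.238%.

1.238%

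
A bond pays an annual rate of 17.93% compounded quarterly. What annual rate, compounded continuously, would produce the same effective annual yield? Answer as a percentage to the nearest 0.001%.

EAR = (1 + 0.1793/4)^4 − 1 = 0.191720.
Equivalent continuous rate: r = ln(1 + 0.191720) = 0.175398 = 17.540%.

17.540%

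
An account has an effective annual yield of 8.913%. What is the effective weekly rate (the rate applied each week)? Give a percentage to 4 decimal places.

0.1643%

The per-week rate i satisfies (1 + i)^52 = 1 + 0.08913.
i = 1.08913^(1/52) − 1 = 0.0016433 = 0.1643%.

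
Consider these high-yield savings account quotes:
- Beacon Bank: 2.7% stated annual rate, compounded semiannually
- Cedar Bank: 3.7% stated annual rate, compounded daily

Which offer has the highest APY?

Beacon Bank: (1 + 0.027/2)^2 − 1 = 2.718%
Cedar Bank: (1 + 0.037/365)^365 − 1 = 3.769%
The highest effective annual rate is Cedar Bank at 3.769%.

Cedar Bank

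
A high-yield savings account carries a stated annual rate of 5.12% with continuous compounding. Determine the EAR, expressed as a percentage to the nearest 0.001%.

5.253%

With continuous compounding, EAR = e^0.0512 − 1.
e^0.0512 = 1.052533, so EAR = 0.052533 = 5.253%.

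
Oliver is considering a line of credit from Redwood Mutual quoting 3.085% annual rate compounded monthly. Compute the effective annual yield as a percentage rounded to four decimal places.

EAR = (1 + 0.03085/12)^12 − 1.
= (1 + 0.002571)^12 − 1 = 1.031290 − 1 = 3.1290%.

3.1290%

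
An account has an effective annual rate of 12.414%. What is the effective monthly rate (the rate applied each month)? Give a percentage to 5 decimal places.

The per-month rate i satisfies (1 + i)^12 = 1 + 0.12414.
i = 1.12414^(1/12) − 1 = 0.0097992 = 0.97992%.

0.97992%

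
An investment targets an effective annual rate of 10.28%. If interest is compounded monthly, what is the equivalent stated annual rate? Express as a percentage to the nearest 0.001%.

(1 + r/12)^12 − 1 = 0.1028, so 1 + r/12 = 1.1028^(1/12).
r/12 = 0.008188, so r = 0.098252 = 9.825%.

9.825%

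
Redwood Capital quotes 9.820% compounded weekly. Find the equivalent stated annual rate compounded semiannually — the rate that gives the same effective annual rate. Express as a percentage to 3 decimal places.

EAR = (1 + 0.09820/52)^52 − 1 = 0.103081.
Solve (1 + r/2)^2 = 1.103081: r/2 = 1.103081^(1/2) − 1 = 0.050277, so r = 0.100553 = 10.055%.

10.055%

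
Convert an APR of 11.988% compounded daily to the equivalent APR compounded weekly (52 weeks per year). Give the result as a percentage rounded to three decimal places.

EAR = (1 + 0.11988/365)^365 − 1 = 0.127339.
Solve (1 + r/52)^52 = 1.127339: r/52 = 1.127339^(1/52) − 1 = 0.002308, so r = 0.119999 = 12.000%.

12.000%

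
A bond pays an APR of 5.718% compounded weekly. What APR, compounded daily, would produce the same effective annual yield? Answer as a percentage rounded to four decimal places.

EAR = (1 + 0.05718/52)^52 − 1 = 0.058813.
Solve (1 + r/365)^365 = 1.058813: r/365 = 1.058813^(1/365) − 1 = 0.000157, so r = 0.057153 = 5.7153%.

5.7153%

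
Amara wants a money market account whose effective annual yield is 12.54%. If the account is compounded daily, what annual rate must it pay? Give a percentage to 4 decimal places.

11.8158%

(1 + r/365)^365 − 1 = 0.1254, so 1 + r/365 = 1.1254^(1/365).
r/365 = 0.000324, so r = 0.118158 = 11.8158%.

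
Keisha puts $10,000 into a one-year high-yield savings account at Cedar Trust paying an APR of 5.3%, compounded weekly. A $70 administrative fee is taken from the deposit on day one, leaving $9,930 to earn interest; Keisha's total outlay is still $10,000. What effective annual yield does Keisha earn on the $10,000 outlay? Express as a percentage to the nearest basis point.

Value after one year: 9,930 × (1 + 0.053/52)^52 = 9,930 × 1.054401 = $10,470.20.
Effective yield on the $10,000 outlay: 10,470.20 / 10,000 − 1 = 0.047020 = 4.70%.

4.70%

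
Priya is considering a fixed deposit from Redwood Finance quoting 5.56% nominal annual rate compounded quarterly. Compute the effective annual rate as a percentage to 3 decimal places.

5.677%

EAR = (1 + 0.0556/4)^4 − 1.
= 1.056770 − 1 = 5.677%.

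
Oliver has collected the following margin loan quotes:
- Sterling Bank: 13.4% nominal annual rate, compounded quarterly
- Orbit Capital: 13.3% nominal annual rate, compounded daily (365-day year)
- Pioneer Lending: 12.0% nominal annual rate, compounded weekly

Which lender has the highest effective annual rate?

Orbit Capital

Sterling Bank: (1 + 0.134/4)^4 − 1 = 14.089%
Orbit Capital: (1 + 0.133/365)^365 − 1 = 14.222%
Pioneer Lending: (1 + 0.120/52)^52 − 1 = 12.734%
The highest effective annual rate is Orbit Capital at 14.222%.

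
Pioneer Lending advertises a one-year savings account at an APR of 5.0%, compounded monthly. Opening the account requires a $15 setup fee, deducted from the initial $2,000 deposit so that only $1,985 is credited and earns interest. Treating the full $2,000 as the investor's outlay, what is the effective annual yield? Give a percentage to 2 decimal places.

4.33%

Value after one year: 1,985 × (1 + 0.050/12)^12 = 1,985 × 1.051162 = $2,086.56.
Effective yield on the $2,000 outlay: 2,086.56 / 2,000 − 1 = 0.043278 = 4.33%.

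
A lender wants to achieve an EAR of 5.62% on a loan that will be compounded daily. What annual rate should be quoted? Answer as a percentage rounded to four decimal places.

(1 + r/365)^365 − 1 = 0.0562, so 1 + r/365 = 1.0562^(1/365).
r/365 = 0.000150, so r = 0.054682 = 5.4682%.

5.4682%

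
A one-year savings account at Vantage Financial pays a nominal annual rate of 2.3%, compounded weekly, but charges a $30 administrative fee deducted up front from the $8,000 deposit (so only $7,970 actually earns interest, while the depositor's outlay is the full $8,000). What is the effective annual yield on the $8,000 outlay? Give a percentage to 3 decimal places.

1.942%

Value after one year: 7,970 × (1 + 0.023/52)^52 = 7,970 × 1.023261 = $8,155.39.
Effective yield on the $8,000 outlay: 8,155.39 / 8,000 − 1 = 0.019424 = 1.942%.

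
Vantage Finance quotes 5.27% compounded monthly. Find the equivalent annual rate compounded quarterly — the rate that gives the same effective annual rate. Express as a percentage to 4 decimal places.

EAR = (1 + 0.0527/12)^12 − 1 = 0.053992.
Solve (1 + r/4)^4 = 1.053992: r/4 = 1.053992^(1/4) − 1 = 0.013233, so r = 0.052932 = 5.2932%.

5.2932%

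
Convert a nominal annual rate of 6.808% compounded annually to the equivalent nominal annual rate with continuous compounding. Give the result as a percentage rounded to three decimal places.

6.586%

Compounded annually, EAR = nominal = 0.068080.
Equivalent continuous rate: r = ln(1 + 0.068080) = 0.065863 = 6.586%.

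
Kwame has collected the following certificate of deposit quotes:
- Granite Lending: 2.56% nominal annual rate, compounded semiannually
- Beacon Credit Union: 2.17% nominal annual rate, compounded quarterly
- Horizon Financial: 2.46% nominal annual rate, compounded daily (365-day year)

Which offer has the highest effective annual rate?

Granite Lending

Granite Lending: (1 + 0.0256/2)^2 − 1 = 2.576%
Beacon Credit Union: (1 + 0.0217/4)^4 − 1 = 2.188%
Horizon Financial: (1 + 0.0246/365)^365 − 1 = 2.490%
The highest effective annual rate is Granite Lending at 2.576%.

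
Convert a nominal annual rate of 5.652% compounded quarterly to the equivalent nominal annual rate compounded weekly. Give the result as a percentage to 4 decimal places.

EAR = (1 + 0.05652/4)^4 − 1 = 0.057729.
Solve (1 + r/52)^52 = 1.057729: r/52 = 1.057729^(1/52) − 1 = 0.001080, so r = 0.056155 = 5.6155%.

5.6155%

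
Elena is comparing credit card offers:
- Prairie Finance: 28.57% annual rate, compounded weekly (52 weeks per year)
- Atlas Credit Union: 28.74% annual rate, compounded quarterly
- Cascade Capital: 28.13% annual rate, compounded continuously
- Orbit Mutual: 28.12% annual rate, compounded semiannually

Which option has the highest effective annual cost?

Prairie Finance

Prairie Finance: (1 + 0.2857/52)^52 − 1 = 32.965%
Atlas Credit Union: (1 + 0.2874/4)^4 − 1 = 31.988%
Cascade Capital: e^0.2813 − 1 = 32.485%
Orbit Mutual: (1 + 0.2812/2)^2 − 1 = 30.097%
The highest effective annual rate is Prairie Finance at 32.965%.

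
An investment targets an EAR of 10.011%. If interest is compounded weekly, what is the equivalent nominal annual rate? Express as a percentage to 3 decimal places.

9.550%

(1 + r/52)^52 − 1 = 0.10011, so 1 + r/52 = 1.10011^(1/52).
r/52 = 0.001836, so r = 0.095498 = 9.550%.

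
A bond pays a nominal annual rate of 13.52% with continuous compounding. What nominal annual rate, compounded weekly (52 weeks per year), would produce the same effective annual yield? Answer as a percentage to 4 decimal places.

EAR under continuous compounding: e^0.1352 − 1 = 0.144766.
Solve (1 + r/52)^52 = 1.144766: r/52 = 1.144766^(1/52) − 1 = 0.002603, so r = 0.135376 = 13.5376%.

13.5376%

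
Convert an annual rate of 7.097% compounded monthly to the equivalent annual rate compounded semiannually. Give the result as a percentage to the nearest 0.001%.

7.203%

EAR = (1 + 0.07097/12)^12 − 1 = 0.073325.
Solve (1 + r/2)^2 = 1.073325: r/2 = 1.073325^(1/2) − 1 = 0.036014, so r = 0.072028 = 7.203%.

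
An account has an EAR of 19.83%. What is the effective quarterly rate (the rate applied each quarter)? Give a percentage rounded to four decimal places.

The per-quarter rate i satisfies (1 + i)^4 = 1 + 0.1983.
i = 1.1983^(1/4) − 1 = 0.0462643 = 4.6264%.

4.6264%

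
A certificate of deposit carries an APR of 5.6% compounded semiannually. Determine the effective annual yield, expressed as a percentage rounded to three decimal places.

5.678%

EAR = (1 + 0.056/2)^2 − 1.
= 1.056784 − 1 = 5.678%.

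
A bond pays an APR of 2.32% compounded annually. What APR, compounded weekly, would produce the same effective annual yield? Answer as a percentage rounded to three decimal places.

2.294%

Compounded annually, EAR = nominal = 0.023200.
Solve (1 + r/52)^52 = 1.023200: r/52 = 1.023200^(1/52) − 1 = 0.000441, so r = 0.022940 = 2.294%.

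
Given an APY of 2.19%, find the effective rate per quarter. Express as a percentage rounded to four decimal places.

The per-quarter rate i satisfies (1 + i)^4 = 1 + 0.0219.
i = 1.0219^(1/4) − 1 = 0.0054306 = 0.5431%.

0.5431%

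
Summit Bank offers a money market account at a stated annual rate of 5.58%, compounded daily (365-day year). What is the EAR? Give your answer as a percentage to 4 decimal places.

EAR = (1 + 0.0558/365)^365 − 1.
= (1 + 0.000153)^365 − 1 = 1.057382 − 1 = 5.7382%.

5.7382%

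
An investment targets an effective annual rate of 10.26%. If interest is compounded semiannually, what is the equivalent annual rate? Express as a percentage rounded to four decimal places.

(1 + r/2)^2 − 1 = 0.1026, so 1 + r/2 = 1.1026^(1/2).
r/2 = 0.050048, so r = 0.100095 = 10.0095%.

10.0095%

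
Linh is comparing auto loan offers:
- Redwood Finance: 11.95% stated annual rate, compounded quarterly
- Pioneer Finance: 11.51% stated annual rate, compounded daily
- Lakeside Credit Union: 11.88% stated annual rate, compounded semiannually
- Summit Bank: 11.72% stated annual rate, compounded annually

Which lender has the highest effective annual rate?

Redwood Finance

Redwood Finance: (1 + 0.1195/4)^4 − 1 = 12.496%
Pioneer Finance: (1 + 0.1151/365)^365 − 1 = 12.197%
Lakeside Credit Union: (1 + 0.1188/2)^2 − 1 = 12.233%
Summit Bank: compounded annually, EAR = 11.720%
The highest effective annual rate is Redwood Finance at 12.496%.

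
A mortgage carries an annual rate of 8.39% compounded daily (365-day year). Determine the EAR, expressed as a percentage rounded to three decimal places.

8.751%

EAR = (1 + 0.0839/365)^365 − 1.
= (1 + 0.000230)^365 − 1 = 1.087510 − 1 = 8.751%.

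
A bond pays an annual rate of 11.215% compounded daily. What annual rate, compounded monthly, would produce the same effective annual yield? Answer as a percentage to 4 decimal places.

11.2658%

EAR = (1 + 0.11215/365)^365 − 1 = 0.118661.
Solve (1 + r/12)^12 = 1.118661: r/12 = 1.118661^(1/12) − 1 = 0.009388, so r = 0.112658 = 11.2658%.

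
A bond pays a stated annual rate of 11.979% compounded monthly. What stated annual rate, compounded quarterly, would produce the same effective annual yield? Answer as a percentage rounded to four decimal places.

12.0990%

EAR = (1 + 0.11979/12)^12 − 1 = 0.126591.
Solve (1 + r/4)^4 = 1.126591: r/4 = 1.126591^(1/4) − 1 = 0.030247, so r = 0.120990 = 12.0990%.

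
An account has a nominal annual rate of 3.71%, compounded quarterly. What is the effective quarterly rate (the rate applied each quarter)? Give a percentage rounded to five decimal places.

With a nominal annual rate compounded quarterly, the periodic rate is the nominal rate divided by 4.
i = 0.0371 / 4 = 0.0092750 = 0.92750%.

0.92750%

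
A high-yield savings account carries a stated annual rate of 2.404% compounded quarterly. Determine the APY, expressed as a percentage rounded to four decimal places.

2.4258%

EAR = (1 + 0.02404/4)^4 − 1.
= 1.024258 − 1 = 2.4258%.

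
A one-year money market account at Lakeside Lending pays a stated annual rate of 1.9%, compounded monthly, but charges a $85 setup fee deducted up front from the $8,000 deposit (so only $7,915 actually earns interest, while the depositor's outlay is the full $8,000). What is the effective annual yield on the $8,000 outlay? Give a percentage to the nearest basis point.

Value after one year: 7,915 × (1 + 0.019/12)^12 = 7,915 × 1.019166 = $8,066.70.
Effective yield on the $8,000 outlay: 8,066.70 / 8,000 − 1 = 0.008338 = 0.83%.

0.83%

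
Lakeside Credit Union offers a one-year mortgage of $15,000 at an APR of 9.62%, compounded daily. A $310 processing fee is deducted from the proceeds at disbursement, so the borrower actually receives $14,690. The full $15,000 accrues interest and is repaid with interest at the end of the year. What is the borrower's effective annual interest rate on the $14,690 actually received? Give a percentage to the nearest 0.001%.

12.420%

Amount owed after one year: 15,000 × (1 + 0.0962/365)^365 = 15,000 × 1.100965 = $16,514.48.
Effective rate on net proceeds: 16,514.48 / 14,690 − 1 = 0.124199 = 12.420%.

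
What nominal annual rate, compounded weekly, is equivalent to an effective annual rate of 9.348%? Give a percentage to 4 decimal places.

8.9442%

(1 + r/52)^52 − 1 = 0.09348, so 1 + r/52 = 1.09348^(1/52).
r/52 = 0.001720, so r = 0.089442 = 8.9442%.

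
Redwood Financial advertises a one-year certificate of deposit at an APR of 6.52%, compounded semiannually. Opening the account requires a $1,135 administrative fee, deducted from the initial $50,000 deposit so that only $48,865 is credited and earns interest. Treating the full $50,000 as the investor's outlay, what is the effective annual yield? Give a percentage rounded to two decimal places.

4.21%

Value after one year: 48,865 × (1 + 0.0652/2)^2 = 48,865 × 1.066263 = $52,102.93.
Effective yield on the $50,000 outlay: 52,102.93 / 50,000 − 1 = 0.042059 = 4.21%.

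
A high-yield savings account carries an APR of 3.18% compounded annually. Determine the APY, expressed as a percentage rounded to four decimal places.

3.1800%

Annual compounding means the effective rate equals the nominal rate: 3.1800%.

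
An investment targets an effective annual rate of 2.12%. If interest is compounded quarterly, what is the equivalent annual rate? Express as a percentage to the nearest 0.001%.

(1 + r/4)^4 − 1 = 0.0212, so 1 + r/4 = 1.0212^(1/4).
r/4 = 0.005258, so r = 0.021034 = 2.103%.

2.103%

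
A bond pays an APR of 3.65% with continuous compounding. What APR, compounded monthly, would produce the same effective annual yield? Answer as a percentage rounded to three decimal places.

3.656%

EAR under continuous compounding: e^0.0365 − 1 = 0.037174.
Solve (1 + r/12)^12 = 1.037174: r/12 = 1.037174^(1/12) − 1 = 0.003046, so r = 0.036556 = 3.656%.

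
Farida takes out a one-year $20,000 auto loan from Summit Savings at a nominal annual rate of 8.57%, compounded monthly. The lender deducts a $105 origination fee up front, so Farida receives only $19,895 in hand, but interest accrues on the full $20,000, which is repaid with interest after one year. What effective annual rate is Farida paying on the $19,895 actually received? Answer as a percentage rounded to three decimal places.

9.490%

Amount owed after one year: 20,000 × (1 + 0.0857/12)^12 = 20,000 × 1.089148 = $21,782.95.
Effective rate on net proceeds: 21,782.95 / 19,895 − 1 = 0.094896 = 9.490%.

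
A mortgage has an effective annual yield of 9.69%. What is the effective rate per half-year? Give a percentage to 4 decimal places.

4.7330%

The per-half-year rate i satisfies (1 + i)^2 = 1 + 0.0969.
i = 1.0969^(1/2) − 1 = 0.0473299 = 4.7330%.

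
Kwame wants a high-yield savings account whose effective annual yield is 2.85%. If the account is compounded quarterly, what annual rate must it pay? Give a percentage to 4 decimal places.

2.8200%

(1 + r/4)^4 − 1 = 0.0285, so 1 + r/4 = 1.0285^(1/4).
r/4 = 0.007050, so r = 0.028200 = 2.8200%.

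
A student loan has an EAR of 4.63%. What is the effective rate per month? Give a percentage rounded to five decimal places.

The per-month rate i satisfies (1 + i)^12 = 1 + 0.0463.
i = 1.0463^(1/12) − 1 = 0.0037788 = 0.37788%.

0.37788%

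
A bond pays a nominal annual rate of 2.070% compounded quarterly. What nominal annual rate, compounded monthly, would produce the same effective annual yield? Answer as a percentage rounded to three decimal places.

EAR = (1 + 0.02070/4)^4 − 1 = 0.020861.
Solve (1 + r/12)^12 = 1.020861: r/12 = 1.020861^(1/12) − 1 = 0.001722, so r = 0.020664 = 2.066%.

2.066%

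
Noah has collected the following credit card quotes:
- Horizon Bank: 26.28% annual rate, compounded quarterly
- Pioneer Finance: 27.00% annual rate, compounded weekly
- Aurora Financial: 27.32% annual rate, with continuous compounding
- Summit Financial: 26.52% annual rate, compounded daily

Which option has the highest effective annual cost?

Aurora Financial

Horizon Bank: (1 + 0.2628/4)^4 − 1 = 28.985%
Pioneer Finance: (1 + 0.2700/52)^52 − 1 = 30.905%
Aurora Financial: e^0.2732 − 1 = 31.416%
Summit Financial: (1 + 0.2652/365)^365 − 1 = 30.357%
The highest effective annual rate is Aurora Financial at 31.416%.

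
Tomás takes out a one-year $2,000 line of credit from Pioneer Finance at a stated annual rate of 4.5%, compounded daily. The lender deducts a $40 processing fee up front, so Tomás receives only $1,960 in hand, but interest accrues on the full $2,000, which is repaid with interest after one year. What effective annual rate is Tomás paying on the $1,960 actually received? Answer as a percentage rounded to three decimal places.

6.737%

Amount owed after one year: 2,000 × (1 + 0.045/365)^365 = 2,000 × 1.046025 = $2,092.05.
Effective rate on net proceeds: 2,092.05 / 1,960 − 1 = 0.067372 = 6.737%.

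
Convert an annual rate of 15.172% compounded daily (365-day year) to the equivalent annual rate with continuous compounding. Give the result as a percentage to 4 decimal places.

15.1688%

EAR = (1 + 0.15172/365)^365 − 1 = 0.163798.
Equivalent continuous rate: r = ln(1 + 0.163798) = 0.151688 = 15.1688%.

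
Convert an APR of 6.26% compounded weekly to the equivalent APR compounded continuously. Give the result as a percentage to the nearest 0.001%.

EAR = (1 + 0.0626/52)^52 − 1 = 0.064561.
Equivalent continuous rate: r = ln(1 + 0.064561) = 0.062562 = 6.256%.

6.256%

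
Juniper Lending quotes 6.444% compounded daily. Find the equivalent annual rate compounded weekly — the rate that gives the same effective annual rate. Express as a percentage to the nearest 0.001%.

EAR = (1 + 0.06444/365)^365 − 1 = 0.066556.
Solve (1 + r/52)^52 = 1.066556: r/52 = 1.066556^(1/52) − 1 = 0.001240, so r = 0.064474 = 6.447%.

6.447%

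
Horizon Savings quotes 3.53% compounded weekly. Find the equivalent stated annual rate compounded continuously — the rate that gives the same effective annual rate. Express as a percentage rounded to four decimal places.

3.5288%

EAR = (1 + 0.0353/52)^52 − 1 = 0.035918.
Equivalent continuous rate: r = ln(1 + 0.035918) = 0.035288 = 3.5288%.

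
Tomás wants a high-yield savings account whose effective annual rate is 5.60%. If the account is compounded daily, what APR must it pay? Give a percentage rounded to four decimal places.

(1 + r/365)^365 − 1 = 0.0560, so 1 + r/365 = 1.0560^(1/365).
r/365 = 0.000149, so r = 0.054492 = 5.4492%.

5.4492%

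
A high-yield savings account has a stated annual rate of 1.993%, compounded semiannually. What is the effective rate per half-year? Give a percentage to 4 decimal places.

0.9965%

With a nominal annual rate compounded semiannually, the periodic rate is the nominal rate divided by 2.
i = 0.01993 / 2 = 0.0099650 = 0.9965%.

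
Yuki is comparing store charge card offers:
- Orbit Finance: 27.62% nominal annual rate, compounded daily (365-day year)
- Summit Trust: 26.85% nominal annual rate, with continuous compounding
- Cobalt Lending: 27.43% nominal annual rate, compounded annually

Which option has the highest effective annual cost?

Orbit Finance: (1 + 0.2762/365)^365 − 1 = 31.797%
Summit Trust: e^0.2685 − 1 = 30.800%
Cobalt Lending: compounded annually, EAR = 27.430%
The highest effective annual rate is Orbit Finance at 31.797%.

Orbit Finance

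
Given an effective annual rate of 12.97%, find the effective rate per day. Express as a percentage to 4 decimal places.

0.0334%

The per-day rate i satisfies (1 + i)^365 = 1 + 0.1297.
i = 1.1297^(1/365) − 1 = 0.0003342 = 0.0334%.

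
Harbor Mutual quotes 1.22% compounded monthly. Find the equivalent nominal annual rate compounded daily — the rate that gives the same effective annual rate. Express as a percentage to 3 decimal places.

1.219%

EAR = (1 + 0.0122/12)^12 − 1 = 0.012268.
Solve (1 + r/365)^365 = 1.012268: r/365 = 1.012268^(1/365) − 1 = 0.000033, so r = 0.012194 = 1.219%.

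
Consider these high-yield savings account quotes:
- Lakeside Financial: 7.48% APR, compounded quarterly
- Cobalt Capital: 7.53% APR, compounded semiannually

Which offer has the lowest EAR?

Cobalt Capital

Lakeside Financial: (1 + 0.0748/4)^4 − 1 = 7.692%
Cobalt Capital: (1 + 0.0753/2)^2 − 1 = 7.672%
The lowest effective annual rate is Cobalt Capital at 7.672%.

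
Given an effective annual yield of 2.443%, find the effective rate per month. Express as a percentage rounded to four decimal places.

0.2013%

The per-month rate i satisfies (1 + i)^12 = 1 + 0.02443.
i = 1.02443^(1/12) − 1 = 0.0020134 = 0.2013%.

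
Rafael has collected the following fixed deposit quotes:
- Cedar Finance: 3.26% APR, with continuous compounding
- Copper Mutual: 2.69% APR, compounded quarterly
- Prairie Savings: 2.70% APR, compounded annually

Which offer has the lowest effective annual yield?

Prairie Savings

Cedar Finance: e^0.0326 − 1 = 3.314%
Copper Mutual: (1 + 0.0269/4)^4 − 1 = 2.717%
Prairie Savings: compounded annually, EAR = 2.700%
The lowest effective annual rate is Prairie Savings at 2.700%.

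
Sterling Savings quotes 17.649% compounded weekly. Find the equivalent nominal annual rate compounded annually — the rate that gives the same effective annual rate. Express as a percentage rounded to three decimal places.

EAR = (1 + 0.17649/52)^52 − 1 = 0.192666.
Compounded annually, the equivalent nominal rate is the EAR itself: 19.267%.

19.267%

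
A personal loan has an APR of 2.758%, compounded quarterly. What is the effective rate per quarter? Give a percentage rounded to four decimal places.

With a nominal annual rate compounded quarterly, the periodic rate is the nominal rate divided by 4.
i = 0.02758 / 4 = 0.0068950 = 0.6895%.

0.6895%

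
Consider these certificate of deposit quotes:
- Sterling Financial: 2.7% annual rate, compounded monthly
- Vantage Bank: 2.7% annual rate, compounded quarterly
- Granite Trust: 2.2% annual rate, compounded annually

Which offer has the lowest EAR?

Granite Trust

Sterling Financial: (1 + 0.027/12)^12 − 1 = 2.734%
Vantage Bank: (1 + 0.027/4)^4 − 1 = 2.727%
Granite Trust: compounded annually, EAR = 2.200%
The lowest effective annual rate is Granite Trust at 2.200%.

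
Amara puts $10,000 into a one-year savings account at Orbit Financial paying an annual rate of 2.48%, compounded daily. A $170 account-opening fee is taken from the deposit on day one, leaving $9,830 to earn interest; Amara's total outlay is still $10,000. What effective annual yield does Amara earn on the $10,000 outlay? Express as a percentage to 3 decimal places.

Value after one year: 9,830 × (1 + 0.0248/365)^365 = 9,830 × 1.025109 = $10,076.82.
Effective yield on the $10,000 outlay: 10,076.82 / 10,000 − 1 = 0.007682 = 0.768%.

0.768%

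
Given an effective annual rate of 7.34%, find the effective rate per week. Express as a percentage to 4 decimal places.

0.1363%

The per-week rate i satisfies (1 + i)^52 = 1 + 0.0734.
i = 1.0734^(1/52) − 1 = 0.0013631 = 0.1363%.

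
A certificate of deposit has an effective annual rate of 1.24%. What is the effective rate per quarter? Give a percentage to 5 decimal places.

0.30857%

The per-quarter rate i satisfies (1 + i)^4 = 1 + 0.0124.
i = 1.0124^(1/4) − 1 = 0.0030857 = 0.30857%.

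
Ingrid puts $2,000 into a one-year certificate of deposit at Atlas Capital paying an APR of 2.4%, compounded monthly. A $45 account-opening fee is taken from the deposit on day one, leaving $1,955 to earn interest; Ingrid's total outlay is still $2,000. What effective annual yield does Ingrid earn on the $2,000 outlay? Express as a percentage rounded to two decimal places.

0.12%

Value after one year: 1,955 × (1 + 0.024/12)^12 = 1,955 × 1.024266 = $2,002.44.
Effective yield on the $2,000 outlay: 2,002.44 / 2,000 − 1 = 0.001220 = 0.12%.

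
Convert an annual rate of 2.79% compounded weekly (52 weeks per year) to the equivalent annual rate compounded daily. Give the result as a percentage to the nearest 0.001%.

2.789%

EAR = (1 + 0.0279/52)^52 − 1 = 0.028285.
Solve (1 + r/365)^365 = 1.028285: r/365 = 1.028285^(1/365) − 1 = 0.000076, so r = 0.027894 = 2.789%.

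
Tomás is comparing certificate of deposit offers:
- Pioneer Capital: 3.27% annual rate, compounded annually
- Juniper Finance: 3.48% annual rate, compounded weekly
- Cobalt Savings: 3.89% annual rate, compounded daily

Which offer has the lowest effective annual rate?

Pioneer Capital: compounded annually, EAR = 3.270%
Juniper Finance: (1 + 0.0348/52)^52 − 1 = 3.540%
Cobalt Savings: (1 + 0.0389/365)^365 − 1 = 3.966%
The lowest effective annual rate is Pioneer Capital at 3.270%.

Pioneer Capital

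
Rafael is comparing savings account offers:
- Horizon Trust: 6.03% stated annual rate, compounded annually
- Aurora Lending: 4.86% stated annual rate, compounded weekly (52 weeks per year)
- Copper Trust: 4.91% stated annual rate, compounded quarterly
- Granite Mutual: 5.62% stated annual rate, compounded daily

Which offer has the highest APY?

Horizon Trust

Horizon Trust: compounded annually, EAR = 6.030%
Aurora Lending: (1 + 0.0486/52)^52 − 1 = 4.978%
Copper Trust: (1 + 0.0491/4)^4 − 1 = 5.001%
Granite Mutual: (1 + 0.0562/365)^365 − 1 = 5.780%
The highest effective annual rate is Horizon Trust at 6.030%.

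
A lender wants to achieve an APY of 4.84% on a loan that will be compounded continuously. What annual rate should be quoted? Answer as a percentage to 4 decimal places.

Continuous: nominal r satisfies e^r − 1 = 0.0484.
r = ln(1 + 0.0484) = ln(1.0484) = 0.047265 = 4.7265%.

4.7265%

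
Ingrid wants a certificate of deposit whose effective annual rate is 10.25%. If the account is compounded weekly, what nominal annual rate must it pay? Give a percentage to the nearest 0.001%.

9.767%

(1 + r/52)^52 − 1 = 0.1025, so 1 + r/52 = 1.1025^(1/52).
r/52 = 0.001878, so r = 0.097672 = 9.767%.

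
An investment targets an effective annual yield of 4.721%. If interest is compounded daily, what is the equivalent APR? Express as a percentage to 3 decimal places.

4.613%

(1 + r/365)^365 − 1 = 0.04721, so 1 + r/365 = 1.04721^(1/365).
r/365 = 0.000126, so r = 0.046132 = 4.613%.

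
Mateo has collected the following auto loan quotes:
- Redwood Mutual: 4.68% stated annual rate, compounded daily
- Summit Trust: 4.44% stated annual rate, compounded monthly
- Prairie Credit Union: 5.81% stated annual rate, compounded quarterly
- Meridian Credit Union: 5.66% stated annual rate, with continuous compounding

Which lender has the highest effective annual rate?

Redwood Mutual: (1 + 0.0468/365)^365 − 1 = 4.791%
Summit Trust: (1 + 0.0444/12)^12 − 1 = 4.531%
Prairie Credit Union: (1 + 0.0581/4)^4 − 1 = 5.938%
Meridian Credit Union: e^0.0566 − 1 = 5.823%
The highest effective annual rate is Prairie Credit Union at 5.938%.

Prairie Credit Union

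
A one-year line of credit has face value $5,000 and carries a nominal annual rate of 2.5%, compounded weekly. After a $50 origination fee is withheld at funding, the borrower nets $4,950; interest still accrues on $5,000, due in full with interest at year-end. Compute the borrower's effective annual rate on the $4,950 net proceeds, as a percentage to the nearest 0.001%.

Amount owed after one year: 5,000 × (1 + 0.025/52)^52 = 5,000 × 1.025309 = $5,126.54.
Effective rate on net proceeds: 5,126.54 / 4,950 − 1 = 0.035666 = 3.567%.

3.567%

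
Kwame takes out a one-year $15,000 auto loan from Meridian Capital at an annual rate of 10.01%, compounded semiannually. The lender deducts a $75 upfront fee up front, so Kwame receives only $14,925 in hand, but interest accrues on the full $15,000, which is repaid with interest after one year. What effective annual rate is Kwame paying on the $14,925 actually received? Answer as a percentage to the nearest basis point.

Amount owed after one year: 15,000 × (1 + 0.1001/2)^2 = 15,000 × 1.102605 = $16,539.08.
Effective rate on net proceeds: 16,539.08 / 14,925 − 1 = 0.108146 = 10.81%.

10.81%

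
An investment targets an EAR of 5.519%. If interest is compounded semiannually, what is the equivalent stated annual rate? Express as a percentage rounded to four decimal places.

5.4449%

(1 + r/2)^2 − 1 = 0.05519, so 1 + r/2 = 1.05519^(1/2).
r/2 = 0.027224, so r = 0.054449 = 5.4449%.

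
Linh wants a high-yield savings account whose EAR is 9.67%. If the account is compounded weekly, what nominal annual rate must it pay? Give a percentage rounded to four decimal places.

9.2388%

(1 + r/52)^52 − 1 = 0.0967, so 1 + r/52 = 1.0967^(1/52).
r/52 = 0.001777, so r = 0.092388 = 9.2388%.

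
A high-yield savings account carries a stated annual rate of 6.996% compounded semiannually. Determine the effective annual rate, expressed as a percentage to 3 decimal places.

7.118%

EAR = (1 + 0.06996/2)^2 − 1.
= (1 + 0.034980)^2 − 1 = 1.071184 − 1 = 7.118%.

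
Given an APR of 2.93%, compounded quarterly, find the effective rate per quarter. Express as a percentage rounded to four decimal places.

0.7325%

With a nominal annual rate compounded quarterly, the periodic rate is the nominal rate divided by 4.
i = 0.0293 / 4 = 0.0073250 = 0.7325%.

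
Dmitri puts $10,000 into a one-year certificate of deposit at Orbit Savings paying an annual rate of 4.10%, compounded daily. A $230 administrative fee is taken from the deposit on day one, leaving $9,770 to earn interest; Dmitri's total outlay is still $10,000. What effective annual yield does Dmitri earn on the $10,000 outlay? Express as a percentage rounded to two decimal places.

Value after one year: 9,770 × (1 + 0.0410/365)^365 = 9,770 × 1.041850 = $10,178.87.
Effective yield on the $10,000 outlay: 10,178.87 / 10,000 − 1 = 0.017887 = 1.79%.

1.79%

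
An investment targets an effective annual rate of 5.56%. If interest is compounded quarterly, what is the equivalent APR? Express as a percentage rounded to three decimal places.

(1 + r/4)^4 − 1 = 0.0556, so 1 + r/4 = 1.0556^(1/4).
r/4 = 0.013619, so r = 0.054477 = 5.448%.

5.448%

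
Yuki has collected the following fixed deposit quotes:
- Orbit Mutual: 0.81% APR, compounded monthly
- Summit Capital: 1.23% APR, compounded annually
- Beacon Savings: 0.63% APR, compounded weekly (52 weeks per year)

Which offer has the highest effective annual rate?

Orbit Mutual: (1 + 0.0081/12)^12 − 1 = 0.813%
Summit Capital: compounded annually, EAR = 1.230%
Beacon Savings: (1 + 0.0063/52)^52 − 1 = 0.632%
The highest effective annual rate is Summit Capital at 1.230%.

Summit Capital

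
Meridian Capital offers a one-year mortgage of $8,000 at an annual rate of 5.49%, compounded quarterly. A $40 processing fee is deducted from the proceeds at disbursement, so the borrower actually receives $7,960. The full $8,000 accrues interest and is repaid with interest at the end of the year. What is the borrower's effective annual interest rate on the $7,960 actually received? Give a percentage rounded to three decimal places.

Amount owed after one year: 8,000 × (1 + 0.0549/4)^4 = 8,000 × 1.056041 = $8,448.33.
Effective rate on net proceeds: 8,448.33 / 7,960 − 1 = 0.061347 = 6.135%.

6.135%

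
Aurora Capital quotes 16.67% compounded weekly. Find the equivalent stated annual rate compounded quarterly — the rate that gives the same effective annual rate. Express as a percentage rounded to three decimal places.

EAR = (1 + 0.1667/52)^52 − 1 = 0.181085.
Solve (1 + r/4)^4 = 1.181085: r/4 = 1.181085^(1/4) − 1 = 0.042486, so r = 0.169944 = 16.994%.

16.994%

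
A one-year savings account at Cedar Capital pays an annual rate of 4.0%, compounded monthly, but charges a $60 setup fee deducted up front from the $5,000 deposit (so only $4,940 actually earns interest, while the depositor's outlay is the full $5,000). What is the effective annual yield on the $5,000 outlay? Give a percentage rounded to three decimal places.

2.825%

Value after one year: 4,940 × (1 + 0.040/12)^12 = 4,940 × 1.040742 = $5,141.26.
Effective yield on the $5,000 outlay: 5,141.26 / 5,000 − 1 = 0.028253 = 2.825%.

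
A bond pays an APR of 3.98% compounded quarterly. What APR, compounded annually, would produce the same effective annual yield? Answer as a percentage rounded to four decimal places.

4.0398%

EAR = (1 + 0.0398/4)^4 − 1 = 0.040398.
Compounded annually, the equivalent nominal rate is the EAR itself: 4.0398%.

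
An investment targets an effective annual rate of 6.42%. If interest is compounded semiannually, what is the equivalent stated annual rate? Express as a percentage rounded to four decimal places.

(1 + r/2)^2 − 1 = 0.0642, so 1 + r/2 = 1.0642^(1/2).
r/2 = 0.031601, so r = 0.063201 = 6.3201%.

6.3201%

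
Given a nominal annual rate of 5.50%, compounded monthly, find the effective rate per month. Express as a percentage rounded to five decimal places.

With a nominal annual rate compounded monthly, the periodic rate is the nominal rate divided by 12.
i = 0.0550 / 12 = 0.0045833 = 0.45833%.

0.45833%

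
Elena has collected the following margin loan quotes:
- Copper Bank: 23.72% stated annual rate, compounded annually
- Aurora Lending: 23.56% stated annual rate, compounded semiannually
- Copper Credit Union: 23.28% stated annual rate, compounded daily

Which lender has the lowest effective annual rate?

Copper Bank: compounded annually, EAR = 23.720%
Aurora Lending: (1 + 0.2356/2)^2 − 1 = 24.948%
Copper Credit Union: (1 + 0.2328/365)^365 − 1 = 26.204%
The lowest effective annual rate is Copper Bank at 23.720%.

Copper Bank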